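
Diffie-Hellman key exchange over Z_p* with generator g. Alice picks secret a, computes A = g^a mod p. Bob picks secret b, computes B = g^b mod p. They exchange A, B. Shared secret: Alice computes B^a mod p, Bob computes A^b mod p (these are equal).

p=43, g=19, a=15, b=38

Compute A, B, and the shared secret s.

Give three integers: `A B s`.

Answer: 39 25 21

Derivation:
A = 19^15 mod 43  (bits of 15 = 1111)
  bit 0 = 1: r = r^2 * 19 mod 43 = 1^2 * 19 = 1*19 = 19
  bit 1 = 1: r = r^2 * 19 mod 43 = 19^2 * 19 = 17*19 = 22
  bit 2 = 1: r = r^2 * 19 mod 43 = 22^2 * 19 = 11*19 = 37
  bit 3 = 1: r = r^2 * 19 mod 43 = 37^2 * 19 = 36*19 = 39
  -> A = 39
B = 19^38 mod 43  (bits of 38 = 100110)
  bit 0 = 1: r = r^2 * 19 mod 43 = 1^2 * 19 = 1*19 = 19
  bit 1 = 0: r = r^2 mod 43 = 19^2 = 17
  bit 2 = 0: r = r^2 mod 43 = 17^2 = 31
  bit 3 = 1: r = r^2 * 19 mod 43 = 31^2 * 19 = 15*19 = 27
  bit 4 = 1: r = r^2 * 19 mod 43 = 27^2 * 19 = 41*19 = 5
  bit 5 = 0: r = r^2 mod 43 = 5^2 = 25
  -> B = 25
s = B^a = 25^15 mod 43  (bits of 15 = 1111)
  bit 0 = 1: r = r^2 * 25 mod 43 = 1^2 * 25 = 1*25 = 25
  bit 1 = 1: r = r^2 * 25 mod 43 = 25^2 * 25 = 23*25 = 16
  bit 2 = 1: r = r^2 * 25 mod 43 = 16^2 * 25 = 41*25 = 36
  bit 3 = 1: r = r^2 * 25 mod 43 = 36^2 * 25 = 6*25 = 21
  -> s = B^a = 21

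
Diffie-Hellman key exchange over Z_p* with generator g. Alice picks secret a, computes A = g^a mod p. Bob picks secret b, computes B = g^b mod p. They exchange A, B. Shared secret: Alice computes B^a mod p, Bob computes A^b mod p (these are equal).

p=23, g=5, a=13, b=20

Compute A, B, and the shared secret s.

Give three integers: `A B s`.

Answer: 21 12 6

Derivation:
A = 5^13 mod 23  (bits of 13 = 1101)
  bit 0 = 1: r = r^2 * 5 mod 23 = 1^2 * 5 = 1*5 = 5
  bit 1 = 1: r = r^2 * 5 mod 23 = 5^2 * 5 = 2*5 = 10
  bit 2 = 0: r = r^2 mod 23 = 10^2 = 8
  bit 3 = 1: r = r^2 * 5 mod 23 = 8^2 * 5 = 18*5 = 21
  -> A = 21
B = 5^20 mod 23  (bits of 20 = 10100)
  bit 0 = 1: r = r^2 * 5 mod 23 = 1^2 * 5 = 1*5 = 5
  bit 1 = 0: r = r^2 mod 23 = 5^2 = 2
  bit 2 = 1: r = r^2 * 5 mod 23 = 2^2 * 5 = 4*5 = 20
  bit 3 = 0: r = r^2 mod 23 = 20^2 = 9
  bit 4 = 0: r = r^2 mod 23 = 9^2 = 12
  -> B = 12
s = B^a = 12^13 mod 23  (bits of 13 = 1101)
  bit 0 = 1: r = r^2 * 12 mod 23 = 1^2 * 12 = 1*12 = 12
  bit 1 = 1: r = r^2 * 12 mod 23 = 12^2 * 12 = 6*12 = 3
  bit 2 = 0: r = r^2 mod 23 = 3^2 = 9
  bit 3 = 1: r = r^2 * 12 mod 23 = 9^2 * 12 = 12*12 = 6
  -> s = B^a = 6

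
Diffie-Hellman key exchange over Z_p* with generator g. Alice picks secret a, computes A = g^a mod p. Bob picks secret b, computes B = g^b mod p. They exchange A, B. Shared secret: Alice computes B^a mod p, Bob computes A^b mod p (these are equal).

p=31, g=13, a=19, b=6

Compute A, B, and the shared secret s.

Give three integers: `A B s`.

Answer: 21 16 2

Derivation:
A = 13^19 mod 31  (bits of 19 = 10011)
  bit 0 = 1: r = r^2 * 13 mod 31 = 1^2 * 13 = 1*13 = 13
  bit 1 = 0: r = r^2 mod 31 = 13^2 = 14
  bit 2 = 0: r = r^2 mod 31 = 14^2 = 10
  bit 3 = 1: r = r^2 * 13 mod 31 = 10^2 * 13 = 7*13 = 29
  bit 4 = 1: r = r^2 * 13 mod 31 = 29^2 * 13 = 4*13 = 21
  -> A = 21
B = 13^6 mod 31  (bits of 6 = 110)
  bit 0 = 1: r = r^2 * 13 mod 31 = 1^2 * 13 = 1*13 = 13
  bit 1 = 1: r = r^2 * 13 mod 31 = 13^2 * 13 = 14*13 = 27
  bit 2 = 0: r = r^2 mod 31 = 27^2 = 16
  -> B = 16
s = B^a = 16^19 mod 31  (bits of 19 = 10011)
  bit 0 = 1: r = r^2 * 16 mod 31 = 1^2 * 16 = 1*16 = 16
  bit 1 = 0: r = r^2 mod 31 = 16^2 = 8
  bit 2 = 0: r = r^2 mod 31 = 8^2 = 2
  bit 3 = 1: r = r^2 * 16 mod 31 = 2^2 * 16 = 4*16 = 2
  bit 4 = 1: r = r^2 * 16 mod 31 = 2^2 * 16 = 4*16 = 2
  -> s = B^a = 2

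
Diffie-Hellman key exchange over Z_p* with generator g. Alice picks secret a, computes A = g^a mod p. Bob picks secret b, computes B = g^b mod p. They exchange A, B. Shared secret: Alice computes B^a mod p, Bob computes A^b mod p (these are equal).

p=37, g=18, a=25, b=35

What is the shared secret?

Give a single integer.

A = 18^25 mod 37  (bits of 25 = 11001)
  bit 0 = 1: r = r^2 * 18 mod 37 = 1^2 * 18 = 1*18 = 18
  bit 1 = 1: r = r^2 * 18 mod 37 = 18^2 * 18 = 28*18 = 23
  bit 2 = 0: r = r^2 mod 37 = 23^2 = 11
  bit 3 = 0: r = r^2 mod 37 = 11^2 = 10
  bit 4 = 1: r = r^2 * 18 mod 37 = 10^2 * 18 = 26*18 = 24
  -> A = 24
B = 18^35 mod 37  (bits of 35 = 100011)
  bit 0 = 1: r = r^2 * 18 mod 37 = 1^2 * 18 = 1*18 = 18
  bit 1 = 0: r = r^2 mod 37 = 18^2 = 28
  bit 2 = 0: r = r^2 mod 37 = 28^2 = 7
  bit 3 = 0: r = r^2 mod 37 = 7^2 = 12
  bit 4 = 1: r = r^2 * 18 mod 37 = 12^2 * 18 = 33*18 = 2
  bit 5 = 1: r = r^2 * 18 mod 37 = 2^2 * 18 = 4*18 = 35
  -> B = 35
s = B^a = 35^25 mod 37  (bits of 25 = 11001)
  bit 0 = 1: r = r^2 * 35 mod 37 = 1^2 * 35 = 1*35 = 35
  bit 1 = 1: r = r^2 * 35 mod 37 = 35^2 * 35 = 4*35 = 29
  bit 2 = 0: r = r^2 mod 37 = 29^2 = 27
  bit 3 = 0: r = r^2 mod 37 = 27^2 = 26
  bit 4 = 1: r = r^2 * 35 mod 37 = 26^2 * 35 = 10*35 = 17
  -> s = B^a = 17

Answer: 17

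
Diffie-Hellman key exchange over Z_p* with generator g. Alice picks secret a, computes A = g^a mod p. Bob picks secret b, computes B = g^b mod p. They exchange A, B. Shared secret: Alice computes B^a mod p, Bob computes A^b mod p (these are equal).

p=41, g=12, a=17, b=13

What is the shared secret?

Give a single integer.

A = 12^17 mod 41  (bits of 17 = 10001)
  bit 0 = 1: r = r^2 * 12 mod 41 = 1^2 * 12 = 1*12 = 12
  bit 1 = 0: r = r^2 mod 41 = 12^2 = 21
  bit 2 = 0: r = r^2 mod 41 = 21^2 = 31
  bit 3 = 0: r = r^2 mod 41 = 31^2 = 18
  bit 4 = 1: r = r^2 * 12 mod 41 = 18^2 * 12 = 37*12 = 34
  -> A = 34
B = 12^13 mod 41  (bits of 13 = 1101)
  bit 0 = 1: r = r^2 * 12 mod 41 = 1^2 * 12 = 1*12 = 12
  bit 1 = 1: r = r^2 * 12 mod 41 = 12^2 * 12 = 21*12 = 6
  bit 2 = 0: r = r^2 mod 41 = 6^2 = 36
  bit 3 = 1: r = r^2 * 12 mod 41 = 36^2 * 12 = 25*12 = 13
  -> B = 13
s = B^a = 13^17 mod 41  (bits of 17 = 10001)
  bit 0 = 1: r = r^2 * 13 mod 41 = 1^2 * 13 = 1*13 = 13
  bit 1 = 0: r = r^2 mod 41 = 13^2 = 5
  bit 2 = 0: r = r^2 mod 41 = 5^2 = 25
  bit 3 = 0: r = r^2 mod 41 = 25^2 = 10
  bit 4 = 1: r = r^2 * 13 mod 41 = 10^2 * 13 = 18*13 = 29
  -> s = B^a = 29

Answer: 29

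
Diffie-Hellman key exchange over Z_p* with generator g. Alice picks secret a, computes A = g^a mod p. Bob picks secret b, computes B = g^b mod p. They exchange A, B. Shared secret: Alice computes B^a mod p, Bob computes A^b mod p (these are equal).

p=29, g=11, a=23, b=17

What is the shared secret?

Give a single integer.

Answer: 8

Derivation:
A = 11^23 mod 29  (bits of 23 = 10111)
  bit 0 = 1: r = r^2 * 11 mod 29 = 1^2 * 11 = 1*11 = 11
  bit 1 = 0: r = r^2 mod 29 = 11^2 = 5
  bit 2 = 1: r = r^2 * 11 mod 29 = 5^2 * 11 = 25*11 = 14
  bit 3 = 1: r = r^2 * 11 mod 29 = 14^2 * 11 = 22*11 = 10
  bit 4 = 1: r = r^2 * 11 mod 29 = 10^2 * 11 = 13*11 = 27
  -> A = 27
B = 11^17 mod 29  (bits of 17 = 10001)
  bit 0 = 1: r = r^2 * 11 mod 29 = 1^2 * 11 = 1*11 = 11
  bit 1 = 0: r = r^2 mod 29 = 11^2 = 5
  bit 2 = 0: r = r^2 mod 29 = 5^2 = 25
  bit 3 = 0: r = r^2 mod 29 = 25^2 = 16
  bit 4 = 1: r = r^2 * 11 mod 29 = 16^2 * 11 = 24*11 = 3
  -> B = 3
s = B^a = 3^23 mod 29  (bits of 23 = 10111)
  bit 0 = 1: r = r^2 * 3 mod 29 = 1^2 * 3 = 1*3 = 3
  bit 1 = 0: r = r^2 mod 29 = 3^2 = 9
  bit 2 = 1: r = r^2 * 3 mod 29 = 9^2 * 3 = 23*3 = 11
  bit 3 = 1: r = r^2 * 3 mod 29 = 11^2 * 3 = 5*3 = 15
  bit 4 = 1: r = r^2 * 3 mod 29 = 15^2 * 3 = 22*3 = 8
  -> s = B^a = 8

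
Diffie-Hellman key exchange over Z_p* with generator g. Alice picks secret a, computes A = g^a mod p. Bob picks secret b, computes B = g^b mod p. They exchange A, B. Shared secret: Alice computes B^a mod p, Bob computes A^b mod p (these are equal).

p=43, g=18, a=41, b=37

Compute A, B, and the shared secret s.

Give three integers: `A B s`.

A = 18^41 mod 43  (bits of 41 = 101001)
  bit 0 = 1: r = r^2 * 18 mod 43 = 1^2 * 18 = 1*18 = 18
  bit 1 = 0: r = r^2 mod 43 = 18^2 = 23
  bit 2 = 1: r = r^2 * 18 mod 43 = 23^2 * 18 = 13*18 = 19
  bit 3 = 0: r = r^2 mod 43 = 19^2 = 17
  bit 4 = 0: r = r^2 mod 43 = 17^2 = 31
  bit 5 = 1: r = r^2 * 18 mod 43 = 31^2 * 18 = 15*18 = 12
  -> A = 12
B = 18^37 mod 43  (bits of 37 = 100101)
  bit 0 = 1: r = r^2 * 18 mod 43 = 1^2 * 18 = 1*18 = 18
  bit 1 = 0: r = r^2 mod 43 = 18^2 = 23
  bit 2 = 0: r = r^2 mod 43 = 23^2 = 13
  bit 3 = 1: r = r^2 * 18 mod 43 = 13^2 * 18 = 40*18 = 32
  bit 4 = 0: r = r^2 mod 43 = 32^2 = 35
  bit 5 = 1: r = r^2 * 18 mod 43 = 35^2 * 18 = 21*18 = 34
  -> B = 34
s = B^a = 34^41 mod 43  (bits of 41 = 101001)
  bit 0 = 1: r = r^2 * 34 mod 43 = 1^2 * 34 = 1*34 = 34
  bit 1 = 0: r = r^2 mod 43 = 34^2 = 38
  bit 2 = 1: r = r^2 * 34 mod 43 = 38^2 * 34 = 25*34 = 33
  bit 3 = 0: r = r^2 mod 43 = 33^2 = 14
  bit 4 = 0: r = r^2 mod 43 = 14^2 = 24
  bit 5 = 1: r = r^2 * 34 mod 43 = 24^2 * 34 = 17*34 = 19
  -> s = B^a = 19

Answer: 12 34 19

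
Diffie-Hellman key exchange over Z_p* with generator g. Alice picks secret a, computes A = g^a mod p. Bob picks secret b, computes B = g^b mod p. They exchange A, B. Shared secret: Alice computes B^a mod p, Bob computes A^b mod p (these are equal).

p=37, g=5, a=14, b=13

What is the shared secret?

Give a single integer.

A = 5^14 mod 37  (bits of 14 = 1110)
  bit 0 = 1: r = r^2 * 5 mod 37 = 1^2 * 5 = 1*5 = 5
  bit 1 = 1: r = r^2 * 5 mod 37 = 5^2 * 5 = 25*5 = 14
  bit 2 = 1: r = r^2 * 5 mod 37 = 14^2 * 5 = 11*5 = 18
  bit 3 = 0: r = r^2 mod 37 = 18^2 = 28
  -> A = 28
B = 5^13 mod 37  (bits of 13 = 1101)
  bit 0 = 1: r = r^2 * 5 mod 37 = 1^2 * 5 = 1*5 = 5
  bit 1 = 1: r = r^2 * 5 mod 37 = 5^2 * 5 = 25*5 = 14
  bit 2 = 0: r = r^2 mod 37 = 14^2 = 11
  bit 3 = 1: r = r^2 * 5 mod 37 = 11^2 * 5 = 10*5 = 13
  -> B = 13
s = B^a = 13^14 mod 37  (bits of 14 = 1110)
  bit 0 = 1: r = r^2 * 13 mod 37 = 1^2 * 13 = 1*13 = 13
  bit 1 = 1: r = r^2 * 13 mod 37 = 13^2 * 13 = 21*13 = 14
  bit 2 = 1: r = r^2 * 13 mod 37 = 14^2 * 13 = 11*13 = 32
  bit 3 = 0: r = r^2 mod 37 = 32^2 = 25
  -> s = B^a = 25

Answer: 25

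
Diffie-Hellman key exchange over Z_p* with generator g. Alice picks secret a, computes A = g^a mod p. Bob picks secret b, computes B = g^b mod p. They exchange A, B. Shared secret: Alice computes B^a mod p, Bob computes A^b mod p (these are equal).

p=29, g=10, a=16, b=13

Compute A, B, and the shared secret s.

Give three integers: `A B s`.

A = 10^16 mod 29  (bits of 16 = 10000)
  bit 0 = 1: r = r^2 * 10 mod 29 = 1^2 * 10 = 1*10 = 10
  bit 1 = 0: r = r^2 mod 29 = 10^2 = 13
  bit 2 = 0: r = r^2 mod 29 = 13^2 = 24
  bit 3 = 0: r = r^2 mod 29 = 24^2 = 25
  bit 4 = 0: r = r^2 mod 29 = 25^2 = 16
  -> A = 16
B = 10^13 mod 29  (bits of 13 = 1101)
  bit 0 = 1: r = r^2 * 10 mod 29 = 1^2 * 10 = 1*10 = 10
  bit 1 = 1: r = r^2 * 10 mod 29 = 10^2 * 10 = 13*10 = 14
  bit 2 = 0: r = r^2 mod 29 = 14^2 = 22
  bit 3 = 1: r = r^2 * 10 mod 29 = 22^2 * 10 = 20*10 = 26
  -> B = 26
s = B^a = 26^16 mod 29  (bits of 16 = 10000)
  bit 0 = 1: r = r^2 * 26 mod 29 = 1^2 * 26 = 1*26 = 26
  bit 1 = 0: r = r^2 mod 29 = 26^2 = 9
  bit 2 = 0: r = r^2 mod 29 = 9^2 = 23
  bit 3 = 0: r = r^2 mod 29 = 23^2 = 7
  bit 4 = 0: r = r^2 mod 29 = 7^2 = 20
  -> s = B^a = 20

Answer: 16 26 20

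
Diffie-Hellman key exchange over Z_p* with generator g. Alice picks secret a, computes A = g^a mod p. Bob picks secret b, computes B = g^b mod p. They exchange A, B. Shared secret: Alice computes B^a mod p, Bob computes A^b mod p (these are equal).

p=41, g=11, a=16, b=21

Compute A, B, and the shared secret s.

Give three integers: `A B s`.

Answer: 10 30 10

Derivation:
A = 11^16 mod 41  (bits of 16 = 10000)
  bit 0 = 1: r = r^2 * 11 mod 41 = 1^2 * 11 = 1*11 = 11
  bit 1 = 0: r = r^2 mod 41 = 11^2 = 39
  bit 2 = 0: r = r^2 mod 41 = 39^2 = 4
  bit 3 = 0: r = r^2 mod 41 = 4^2 = 16
  bit 4 = 0: r = r^2 mod 41 = 16^2 = 10
  -> A = 10
B = 11^21 mod 41  (bits of 21 = 10101)
  bit 0 = 1: r = r^2 * 11 mod 41 = 1^2 * 11 = 1*11 = 11
  bit 1 = 0: r = r^2 mod 41 = 11^2 = 39
  bit 2 = 1: r = r^2 * 11 mod 41 = 39^2 * 11 = 4*11 = 3
  bit 3 = 0: r = r^2 mod 41 = 3^2 = 9
  bit 4 = 1: r = r^2 * 11 mod 41 = 9^2 * 11 = 40*11 = 30
  -> B = 30
s = B^a = 30^16 mod 41  (bits of 16 = 10000)
  bit 0 = 1: r = r^2 * 30 mod 41 = 1^2 * 30 = 1*30 = 30
  bit 1 = 0: r = r^2 mod 41 = 30^2 = 39
  bit 2 = 0: r = r^2 mod 41 = 39^2 = 4
  bit 3 = 0: r = r^2 mod 41 = 4^2 = 16
  bit 4 = 0: r = r^2 mod 41 = 16^2 = 10
  -> s = B^a = 10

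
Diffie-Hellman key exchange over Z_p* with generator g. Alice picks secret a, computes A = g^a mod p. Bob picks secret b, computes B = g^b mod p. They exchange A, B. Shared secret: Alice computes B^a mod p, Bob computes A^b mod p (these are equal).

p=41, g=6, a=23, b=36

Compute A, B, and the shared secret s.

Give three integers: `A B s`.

A = 6^23 mod 41  (bits of 23 = 10111)
  bit 0 = 1: r = r^2 * 6 mod 41 = 1^2 * 6 = 1*6 = 6
  bit 1 = 0: r = r^2 mod 41 = 6^2 = 36
  bit 2 = 1: r = r^2 * 6 mod 41 = 36^2 * 6 = 25*6 = 27
  bit 3 = 1: r = r^2 * 6 mod 41 = 27^2 * 6 = 32*6 = 28
  bit 4 = 1: r = r^2 * 6 mod 41 = 28^2 * 6 = 5*6 = 30
  -> A = 30
B = 6^36 mod 41  (bits of 36 = 100100)
  bit 0 = 1: r = r^2 * 6 mod 41 = 1^2 * 6 = 1*6 = 6
  bit 1 = 0: r = r^2 mod 41 = 6^2 = 36
  bit 2 = 0: r = r^2 mod 41 = 36^2 = 25
  bit 3 = 1: r = r^2 * 6 mod 41 = 25^2 * 6 = 10*6 = 19
  bit 4 = 0: r = r^2 mod 41 = 19^2 = 33
  bit 5 = 0: r = r^2 mod 41 = 33^2 = 23
  -> B = 23
s = B^a = 23^23 mod 41  (bits of 23 = 10111)
  bit 0 = 1: r = r^2 * 23 mod 41 = 1^2 * 23 = 1*23 = 23
  bit 1 = 0: r = r^2 mod 41 = 23^2 = 37
  bit 2 = 1: r = r^2 * 23 mod 41 = 37^2 * 23 = 16*23 = 40
  bit 3 = 1: r = r^2 * 23 mod 41 = 40^2 * 23 = 1*23 = 23
  bit 4 = 1: r = r^2 * 23 mod 41 = 23^2 * 23 = 37*23 = 31
  -> s = B^a = 31

Answer: 30 23 31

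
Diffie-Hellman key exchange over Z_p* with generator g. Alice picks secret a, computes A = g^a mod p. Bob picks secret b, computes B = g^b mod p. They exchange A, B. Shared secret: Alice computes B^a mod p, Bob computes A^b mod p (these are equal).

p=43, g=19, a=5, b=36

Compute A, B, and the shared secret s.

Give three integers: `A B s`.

Answer: 30 4 35

Derivation:
A = 19^5 mod 43  (bits of 5 = 101)
  bit 0 = 1: r = r^2 * 19 mod 43 = 1^2 * 19 = 1*19 = 19
  bit 1 = 0: r = r^2 mod 43 = 19^2 = 17
  bit 2 = 1: r = r^2 * 19 mod 43 = 17^2 * 19 = 31*19 = 30
  -> A = 30
B = 19^36 mod 43  (bits of 36 = 100100)
  bit 0 = 1: r = r^2 * 19 mod 43 = 1^2 * 19 = 1*19 = 19
  bit 1 = 0: r = r^2 mod 43 = 19^2 = 17
  bit 2 = 0: r = r^2 mod 43 = 17^2 = 31
  bit 3 = 1: r = r^2 * 19 mod 43 = 31^2 * 19 = 15*19 = 27
  bit 4 = 0: r = r^2 mod 43 = 27^2 = 41
  bit 5 = 0: r = r^2 mod 43 = 41^2 = 4
  -> B = 4
s = B^a = 4^5 mod 43  (bits of 5 = 101)
  bit 0 = 1: r = r^2 * 4 mod 43 = 1^2 * 4 = 1*4 = 4
  bit 1 = 0: r = r^2 mod 43 = 4^2 = 16
  bit 2 = 1: r = r^2 * 4 mod 43 = 16^2 * 4 = 41*4 = 35
  -> s = B^a = 35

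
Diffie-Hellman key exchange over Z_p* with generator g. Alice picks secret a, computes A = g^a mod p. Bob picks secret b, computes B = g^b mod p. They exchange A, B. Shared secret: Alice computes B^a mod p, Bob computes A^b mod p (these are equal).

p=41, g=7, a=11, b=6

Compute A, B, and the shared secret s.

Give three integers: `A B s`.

Answer: 22 20 21

Derivation:
A = 7^11 mod 41  (bits of 11 = 1011)
  bit 0 = 1: r = r^2 * 7 mod 41 = 1^2 * 7 = 1*7 = 7
  bit 1 = 0: r = r^2 mod 41 = 7^2 = 8
  bit 2 = 1: r = r^2 * 7 mod 41 = 8^2 * 7 = 23*7 = 38
  bit 3 = 1: r = r^2 * 7 mod 41 = 38^2 * 7 = 9*7 = 22
  -> A = 22
B = 7^6 mod 41  (bits of 6 = 110)
  bit 0 = 1: r = r^2 * 7 mod 41 = 1^2 * 7 = 1*7 = 7
  bit 1 = 1: r = r^2 * 7 mod 41 = 7^2 * 7 = 8*7 = 15
  bit 2 = 0: r = r^2 mod 41 = 15^2 = 20
  -> B = 20
s = B^a = 20^11 mod 41  (bits of 11 = 1011)
  bit 0 = 1: r = r^2 * 20 mod 41 = 1^2 * 20 = 1*20 = 20
  bit 1 = 0: r = r^2 mod 41 = 20^2 = 31
  bit 2 = 1: r = r^2 * 20 mod 41 = 31^2 * 20 = 18*20 = 32
  bit 3 = 1: r = r^2 * 20 mod 41 = 32^2 * 20 = 40*20 = 21
  -> s = B^a = 21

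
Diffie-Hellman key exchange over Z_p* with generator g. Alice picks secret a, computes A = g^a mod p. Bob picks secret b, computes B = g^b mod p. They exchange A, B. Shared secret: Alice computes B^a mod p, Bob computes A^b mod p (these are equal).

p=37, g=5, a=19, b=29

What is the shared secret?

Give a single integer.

Answer: 2

Derivation:
A = 5^19 mod 37  (bits of 19 = 10011)
  bit 0 = 1: r = r^2 * 5 mod 37 = 1^2 * 5 = 1*5 = 5
  bit 1 = 0: r = r^2 mod 37 = 5^2 = 25
  bit 2 = 0: r = r^2 mod 37 = 25^2 = 33
  bit 3 = 1: r = r^2 * 5 mod 37 = 33^2 * 5 = 16*5 = 6
  bit 4 = 1: r = r^2 * 5 mod 37 = 6^2 * 5 = 36*5 = 32
  -> A = 32
B = 5^29 mod 37  (bits of 29 = 11101)
  bit 0 = 1: r = r^2 * 5 mod 37 = 1^2 * 5 = 1*5 = 5
  bit 1 = 1: r = r^2 * 5 mod 37 = 5^2 * 5 = 25*5 = 14
  bit 2 = 1: r = r^2 * 5 mod 37 = 14^2 * 5 = 11*5 = 18
  bit 3 = 0: r = r^2 mod 37 = 18^2 = 28
  bit 4 = 1: r = r^2 * 5 mod 37 = 28^2 * 5 = 7*5 = 35
  -> B = 35
s = B^a = 35^19 mod 37  (bits of 19 = 10011)
  bit 0 = 1: r = r^2 * 35 mod 37 = 1^2 * 35 = 1*35 = 35
  bit 1 = 0: r = r^2 mod 37 = 35^2 = 4
  bit 2 = 0: r = r^2 mod 37 = 4^2 = 16
  bit 3 = 1: r = r^2 * 35 mod 37 = 16^2 * 35 = 34*35 = 6
  bit 4 = 1: r = r^2 * 35 mod 37 = 6^2 * 35 = 36*35 = 2
  -> s = B^a = 2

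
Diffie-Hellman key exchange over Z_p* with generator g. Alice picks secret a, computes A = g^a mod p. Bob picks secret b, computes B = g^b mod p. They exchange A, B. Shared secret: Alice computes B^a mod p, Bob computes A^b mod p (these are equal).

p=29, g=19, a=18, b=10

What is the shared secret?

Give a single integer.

A = 19^18 mod 29  (bits of 18 = 10010)
  bit 0 = 1: r = r^2 * 19 mod 29 = 1^2 * 19 = 1*19 = 19
  bit 1 = 0: r = r^2 mod 29 = 19^2 = 13
  bit 2 = 0: r = r^2 mod 29 = 13^2 = 24
  bit 3 = 1: r = r^2 * 19 mod 29 = 24^2 * 19 = 25*19 = 11
  bit 4 = 0: r = r^2 mod 29 = 11^2 = 5
  -> A = 5
B = 19^10 mod 29  (bits of 10 = 1010)
  bit 0 = 1: r = r^2 * 19 mod 29 = 1^2 * 19 = 1*19 = 19
  bit 1 = 0: r = r^2 mod 29 = 19^2 = 13
  bit 2 = 1: r = r^2 * 19 mod 29 = 13^2 * 19 = 24*19 = 21
  bit 3 = 0: r = r^2 mod 29 = 21^2 = 6
  -> B = 6
s = B^a = 6^18 mod 29  (bits of 18 = 10010)
  bit 0 = 1: r = r^2 * 6 mod 29 = 1^2 * 6 = 1*6 = 6
  bit 1 = 0: r = r^2 mod 29 = 6^2 = 7
  bit 2 = 0: r = r^2 mod 29 = 7^2 = 20
  bit 3 = 1: r = r^2 * 6 mod 29 = 20^2 * 6 = 23*6 = 22
  bit 4 = 0: r = r^2 mod 29 = 22^2 = 20
  -> s = B^a = 20

Answer: 20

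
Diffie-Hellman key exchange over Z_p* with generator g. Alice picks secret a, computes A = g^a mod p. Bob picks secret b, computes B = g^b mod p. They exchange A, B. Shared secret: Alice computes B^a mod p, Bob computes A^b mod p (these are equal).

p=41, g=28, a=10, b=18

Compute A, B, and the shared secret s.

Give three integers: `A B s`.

A = 28^10 mod 41  (bits of 10 = 1010)
  bit 0 = 1: r = r^2 * 28 mod 41 = 1^2 * 28 = 1*28 = 28
  bit 1 = 0: r = r^2 mod 41 = 28^2 = 5
  bit 2 = 1: r = r^2 * 28 mod 41 = 5^2 * 28 = 25*28 = 3
  bit 3 = 0: r = r^2 mod 41 = 3^2 = 9
  -> A = 9
B = 28^18 mod 41  (bits of 18 = 10010)
  bit 0 = 1: r = r^2 * 28 mod 41 = 1^2 * 28 = 1*28 = 28
  bit 1 = 0: r = r^2 mod 41 = 28^2 = 5
  bit 2 = 0: r = r^2 mod 41 = 5^2 = 25
  bit 3 = 1: r = r^2 * 28 mod 41 = 25^2 * 28 = 10*28 = 34
  bit 4 = 0: r = r^2 mod 41 = 34^2 = 8
  -> B = 8
s = B^a = 8^10 mod 41  (bits of 10 = 1010)
  bit 0 = 1: r = r^2 * 8 mod 41 = 1^2 * 8 = 1*8 = 8
  bit 1 = 0: r = r^2 mod 41 = 8^2 = 23
  bit 2 = 1: r = r^2 * 8 mod 41 = 23^2 * 8 = 37*8 = 9
  bit 3 = 0: r = r^2 mod 41 = 9^2 = 40
  -> s = B^a = 40

Answer: 9 8 40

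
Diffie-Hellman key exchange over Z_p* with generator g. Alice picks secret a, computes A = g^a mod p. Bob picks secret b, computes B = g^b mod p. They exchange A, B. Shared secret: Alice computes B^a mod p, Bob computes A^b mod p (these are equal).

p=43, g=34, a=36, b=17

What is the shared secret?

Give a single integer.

Answer: 41

Derivation:
A = 34^36 mod 43  (bits of 36 = 100100)
  bit 0 = 1: r = r^2 * 34 mod 43 = 1^2 * 34 = 1*34 = 34
  bit 1 = 0: r = r^2 mod 43 = 34^2 = 38
  bit 2 = 0: r = r^2 mod 43 = 38^2 = 25
  bit 3 = 1: r = r^2 * 34 mod 43 = 25^2 * 34 = 23*34 = 8
  bit 4 = 0: r = r^2 mod 43 = 8^2 = 21
  bit 5 = 0: r = r^2 mod 43 = 21^2 = 11
  -> A = 11
B = 34^17 mod 43  (bits of 17 = 10001)
  bit 0 = 1: r = r^2 * 34 mod 43 = 1^2 * 34 = 1*34 = 34
  bit 1 = 0: r = r^2 mod 43 = 34^2 = 38
  bit 2 = 0: r = r^2 mod 43 = 38^2 = 25
  bit 3 = 0: r = r^2 mod 43 = 25^2 = 23
  bit 4 = 1: r = r^2 * 34 mod 43 = 23^2 * 34 = 13*34 = 12
  -> B = 12
s = B^a = 12^36 mod 43  (bits of 36 = 100100)
  bit 0 = 1: r = r^2 * 12 mod 43 = 1^2 * 12 = 1*12 = 12
  bit 1 = 0: r = r^2 mod 43 = 12^2 = 15
  bit 2 = 0: r = r^2 mod 43 = 15^2 = 10
  bit 3 = 1: r = r^2 * 12 mod 43 = 10^2 * 12 = 14*12 = 39
  bit 4 = 0: r = r^2 mod 43 = 39^2 = 16
  bit 5 = 0: r = r^2 mod 43 = 16^2 = 41
  -> s = B^a = 41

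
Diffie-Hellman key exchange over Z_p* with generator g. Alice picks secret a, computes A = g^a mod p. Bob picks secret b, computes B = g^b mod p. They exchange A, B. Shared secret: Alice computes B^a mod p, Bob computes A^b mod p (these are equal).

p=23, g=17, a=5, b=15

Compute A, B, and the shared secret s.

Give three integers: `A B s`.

A = 17^5 mod 23  (bits of 5 = 101)
  bit 0 = 1: r = r^2 * 17 mod 23 = 1^2 * 17 = 1*17 = 17
  bit 1 = 0: r = r^2 mod 23 = 17^2 = 13
  bit 2 = 1: r = r^2 * 17 mod 23 = 13^2 * 17 = 8*17 = 21
  -> A = 21
B = 17^15 mod 23  (bits of 15 = 1111)
  bit 0 = 1: r = r^2 * 17 mod 23 = 1^2 * 17 = 1*17 = 17
  bit 1 = 1: r = r^2 * 17 mod 23 = 17^2 * 17 = 13*17 = 14
  bit 2 = 1: r = r^2 * 17 mod 23 = 14^2 * 17 = 12*17 = 20
  bit 3 = 1: r = r^2 * 17 mod 23 = 20^2 * 17 = 9*17 = 15
  -> B = 15
s = B^a = 15^5 mod 23  (bits of 5 = 101)
  bit 0 = 1: r = r^2 * 15 mod 23 = 1^2 * 15 = 1*15 = 15
  bit 1 = 0: r = r^2 mod 23 = 15^2 = 18
  bit 2 = 1: r = r^2 * 15 mod 23 = 18^2 * 15 = 2*15 = 7
  -> s = B^a = 7

Answer: 21 15 7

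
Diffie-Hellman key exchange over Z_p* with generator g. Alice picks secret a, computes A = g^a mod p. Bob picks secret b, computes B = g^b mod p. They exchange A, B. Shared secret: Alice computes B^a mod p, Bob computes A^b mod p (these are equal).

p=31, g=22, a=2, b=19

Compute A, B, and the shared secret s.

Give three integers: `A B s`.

A = 22^2 mod 31  (bits of 2 = 10)
  bit 0 = 1: r = r^2 * 22 mod 31 = 1^2 * 22 = 1*22 = 22
  bit 1 = 0: r = r^2 mod 31 = 22^2 = 19
  -> A = 19
B = 22^19 mod 31  (bits of 19 = 10011)
  bit 0 = 1: r = r^2 * 22 mod 31 = 1^2 * 22 = 1*22 = 22
  bit 1 = 0: r = r^2 mod 31 = 22^2 = 19
  bit 2 = 0: r = r^2 mod 31 = 19^2 = 20
  bit 3 = 1: r = r^2 * 22 mod 31 = 20^2 * 22 = 28*22 = 27
  bit 4 = 1: r = r^2 * 22 mod 31 = 27^2 * 22 = 16*22 = 11
  -> B = 11
s = B^a = 11^2 mod 31  (bits of 2 = 10)
  bit 0 = 1: r = r^2 * 11 mod 31 = 1^2 * 11 = 1*11 = 11
  bit 1 = 0: r = r^2 mod 31 = 11^2 = 28
  -> s = B^a = 28

Answer: 19 11 28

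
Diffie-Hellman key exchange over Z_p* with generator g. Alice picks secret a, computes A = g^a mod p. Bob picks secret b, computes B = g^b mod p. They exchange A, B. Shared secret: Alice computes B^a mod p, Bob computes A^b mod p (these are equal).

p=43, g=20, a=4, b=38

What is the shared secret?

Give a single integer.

A = 20^4 mod 43  (bits of 4 = 100)
  bit 0 = 1: r = r^2 * 20 mod 43 = 1^2 * 20 = 1*20 = 20
  bit 1 = 0: r = r^2 mod 43 = 20^2 = 13
  bit 2 = 0: r = r^2 mod 43 = 13^2 = 40
  -> A = 40
B = 20^38 mod 43  (bits of 38 = 100110)
  bit 0 = 1: r = r^2 * 20 mod 43 = 1^2 * 20 = 1*20 = 20
  bit 1 = 0: r = r^2 mod 43 = 20^2 = 13
  bit 2 = 0: r = r^2 mod 43 = 13^2 = 40
  bit 3 = 1: r = r^2 * 20 mod 43 = 40^2 * 20 = 9*20 = 8
  bit 4 = 1: r = r^2 * 20 mod 43 = 8^2 * 20 = 21*20 = 33
  bit 5 = 0: r = r^2 mod 43 = 33^2 = 14
  -> B = 14
s = B^a = 14^4 mod 43  (bits of 4 = 100)
  bit 0 = 1: r = r^2 * 14 mod 43 = 1^2 * 14 = 1*14 = 14
  bit 1 = 0: r = r^2 mod 43 = 14^2 = 24
  bit 2 = 0: r = r^2 mod 43 = 24^2 = 17
  -> s = B^a = 17

Answer: 17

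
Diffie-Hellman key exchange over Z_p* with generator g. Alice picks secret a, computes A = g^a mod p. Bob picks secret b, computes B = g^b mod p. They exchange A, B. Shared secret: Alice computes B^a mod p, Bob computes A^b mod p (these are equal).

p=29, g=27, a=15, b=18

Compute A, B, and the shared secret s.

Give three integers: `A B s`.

A = 27^15 mod 29  (bits of 15 = 1111)
  bit 0 = 1: r = r^2 * 27 mod 29 = 1^2 * 27 = 1*27 = 27
  bit 1 = 1: r = r^2 * 27 mod 29 = 27^2 * 27 = 4*27 = 21
  bit 2 = 1: r = r^2 * 27 mod 29 = 21^2 * 27 = 6*27 = 17
  bit 3 = 1: r = r^2 * 27 mod 29 = 17^2 * 27 = 28*27 = 2
  -> A = 2
B = 27^18 mod 29  (bits of 18 = 10010)
  bit 0 = 1: r = r^2 * 27 mod 29 = 1^2 * 27 = 1*27 = 27
  bit 1 = 0: r = r^2 mod 29 = 27^2 = 4
  bit 2 = 0: r = r^2 mod 29 = 4^2 = 16
  bit 3 = 1: r = r^2 * 27 mod 29 = 16^2 * 27 = 24*27 = 10
  bit 4 = 0: r = r^2 mod 29 = 10^2 = 13
  -> B = 13
s = B^a = 13^15 mod 29  (bits of 15 = 1111)
  bit 0 = 1: r = r^2 * 13 mod 29 = 1^2 * 13 = 1*13 = 13
  bit 1 = 1: r = r^2 * 13 mod 29 = 13^2 * 13 = 24*13 = 22
  bit 2 = 1: r = r^2 * 13 mod 29 = 22^2 * 13 = 20*13 = 28
  bit 3 = 1: r = r^2 * 13 mod 29 = 28^2 * 13 = 1*13 = 13
  -> s = B^a = 13

Answer: 2 13 13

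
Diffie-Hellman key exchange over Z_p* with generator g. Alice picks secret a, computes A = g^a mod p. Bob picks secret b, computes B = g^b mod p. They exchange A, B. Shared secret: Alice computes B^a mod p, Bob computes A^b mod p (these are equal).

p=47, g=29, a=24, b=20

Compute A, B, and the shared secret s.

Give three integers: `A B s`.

A = 29^24 mod 47  (bits of 24 = 11000)
  bit 0 = 1: r = r^2 * 29 mod 47 = 1^2 * 29 = 1*29 = 29
  bit 1 = 1: r = r^2 * 29 mod 47 = 29^2 * 29 = 42*29 = 43
  bit 2 = 0: r = r^2 mod 47 = 43^2 = 16
  bit 3 = 0: r = r^2 mod 47 = 16^2 = 21
  bit 4 = 0: r = r^2 mod 47 = 21^2 = 18
  -> A = 18
B = 29^20 mod 47  (bits of 20 = 10100)
  bit 0 = 1: r = r^2 * 29 mod 47 = 1^2 * 29 = 1*29 = 29
  bit 1 = 0: r = r^2 mod 47 = 29^2 = 42
  bit 2 = 1: r = r^2 * 29 mod 47 = 42^2 * 29 = 25*29 = 20
  bit 3 = 0: r = r^2 mod 47 = 20^2 = 24
  bit 4 = 0: r = r^2 mod 47 = 24^2 = 12
  -> B = 12
s = B^a = 12^24 mod 47  (bits of 24 = 11000)
  bit 0 = 1: r = r^2 * 12 mod 47 = 1^2 * 12 = 1*12 = 12
  bit 1 = 1: r = r^2 * 12 mod 47 = 12^2 * 12 = 3*12 = 36
  bit 2 = 0: r = r^2 mod 47 = 36^2 = 27
  bit 3 = 0: r = r^2 mod 47 = 27^2 = 24
  bit 4 = 0: r = r^2 mod 47 = 24^2 = 12
  -> s = B^a = 12

Answer: 18 12 12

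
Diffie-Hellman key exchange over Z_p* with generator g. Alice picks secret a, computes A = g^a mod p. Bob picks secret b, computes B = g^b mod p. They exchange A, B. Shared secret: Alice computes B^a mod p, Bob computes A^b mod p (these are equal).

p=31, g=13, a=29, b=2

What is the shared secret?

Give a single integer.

Answer: 20

Derivation:
A = 13^29 mod 31  (bits of 29 = 11101)
  bit 0 = 1: r = r^2 * 13 mod 31 = 1^2 * 13 = 1*13 = 13
  bit 1 = 1: r = r^2 * 13 mod 31 = 13^2 * 13 = 14*13 = 27
  bit 2 = 1: r = r^2 * 13 mod 31 = 27^2 * 13 = 16*13 = 22
  bit 3 = 0: r = r^2 mod 31 = 22^2 = 19
  bit 4 = 1: r = r^2 * 13 mod 31 = 19^2 * 13 = 20*13 = 12
  -> A = 12
B = 13^2 mod 31  (bits of 2 = 10)
  bit 0 = 1: r = r^2 * 13 mod 31 = 1^2 * 13 = 1*13 = 13
  bit 1 = 0: r = r^2 mod 31 = 13^2 = 14
  -> B = 14
s = B^a = 14^29 mod 31  (bits of 29 = 11101)
  bit 0 = 1: r = r^2 * 14 mod 31 = 1^2 * 14 = 1*14 = 14
  bit 1 = 1: r = r^2 * 14 mod 31 = 14^2 * 14 = 10*14 = 16
  bit 2 = 1: r = r^2 * 14 mod 31 = 16^2 * 14 = 8*14 = 19
  bit 3 = 0: r = r^2 mod 31 = 19^2 = 20
  bit 4 = 1: r = r^2 * 14 mod 31 = 20^2 * 14 = 28*14 = 20
  -> s = B^a = 20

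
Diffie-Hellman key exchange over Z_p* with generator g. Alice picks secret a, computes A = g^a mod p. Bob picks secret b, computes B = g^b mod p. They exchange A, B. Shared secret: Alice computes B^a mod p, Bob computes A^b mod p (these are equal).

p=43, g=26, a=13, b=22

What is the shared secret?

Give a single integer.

Answer: 13

Derivation:
A = 26^13 mod 43  (bits of 13 = 1101)
  bit 0 = 1: r = r^2 * 26 mod 43 = 1^2 * 26 = 1*26 = 26
  bit 1 = 1: r = r^2 * 26 mod 43 = 26^2 * 26 = 31*26 = 32
  bit 2 = 0: r = r^2 mod 43 = 32^2 = 35
  bit 3 = 1: r = r^2 * 26 mod 43 = 35^2 * 26 = 21*26 = 30
  -> A = 30
B = 26^22 mod 43  (bits of 22 = 10110)
  bit 0 = 1: r = r^2 * 26 mod 43 = 1^2 * 26 = 1*26 = 26
  bit 1 = 0: r = r^2 mod 43 = 26^2 = 31
  bit 2 = 1: r = r^2 * 26 mod 43 = 31^2 * 26 = 15*26 = 3
  bit 3 = 1: r = r^2 * 26 mod 43 = 3^2 * 26 = 9*26 = 19
  bit 4 = 0: r = r^2 mod 43 = 19^2 = 17
  -> B = 17
s = B^a = 17^13 mod 43  (bits of 13 = 1101)
  bit 0 = 1: r = r^2 * 17 mod 43 = 1^2 * 17 = 1*17 = 17
  bit 1 = 1: r = r^2 * 17 mod 43 = 17^2 * 17 = 31*17 = 11
  bit 2 = 0: r = r^2 mod 43 = 11^2 = 35
  bit 3 = 1: r = r^2 * 17 mod 43 = 35^2 * 17 = 21*17 = 13
  -> s = B^a = 13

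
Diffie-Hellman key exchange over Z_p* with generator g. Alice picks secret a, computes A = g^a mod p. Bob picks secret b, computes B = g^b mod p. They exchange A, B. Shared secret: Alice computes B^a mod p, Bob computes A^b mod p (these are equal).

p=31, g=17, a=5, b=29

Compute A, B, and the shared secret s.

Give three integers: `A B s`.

Answer: 26 11 6

Derivation:
A = 17^5 mod 31  (bits of 5 = 101)
  bit 0 = 1: r = r^2 * 17 mod 31 = 1^2 * 17 = 1*17 = 17
  bit 1 = 0: r = r^2 mod 31 = 17^2 = 10
  bit 2 = 1: r = r^2 * 17 mod 31 = 10^2 * 17 = 7*17 = 26
  -> A = 26
B = 17^29 mod 31  (bits of 29 = 11101)
  bit 0 = 1: r = r^2 * 17 mod 31 = 1^2 * 17 = 1*17 = 17
  bit 1 = 1: r = r^2 * 17 mod 31 = 17^2 * 17 = 10*17 = 15
  bit 2 = 1: r = r^2 * 17 mod 31 = 15^2 * 17 = 8*17 = 12
  bit 3 = 0: r = r^2 mod 31 = 12^2 = 20
  bit 4 = 1: r = r^2 * 17 mod 31 = 20^2 * 17 = 28*17 = 11
  -> B = 11
s = B^a = 11^5 mod 31  (bits of 5 = 101)
  bit 0 = 1: r = r^2 * 11 mod 31 = 1^2 * 11 = 1*11 = 11
  bit 1 = 0: r = r^2 mod 31 = 11^2 = 28
  bit 2 = 1: r = r^2 * 11 mod 31 = 28^2 * 11 = 9*11 = 6
  -> s = B^a = 6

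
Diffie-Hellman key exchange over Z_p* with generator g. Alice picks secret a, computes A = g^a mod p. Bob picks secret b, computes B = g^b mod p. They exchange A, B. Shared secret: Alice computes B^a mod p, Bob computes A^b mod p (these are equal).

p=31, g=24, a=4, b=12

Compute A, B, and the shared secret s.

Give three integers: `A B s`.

Answer: 14 16 2

Derivation:
A = 24^4 mod 31  (bits of 4 = 100)
  bit 0 = 1: r = r^2 * 24 mod 31 = 1^2 * 24 = 1*24 = 24
  bit 1 = 0: r = r^2 mod 31 = 24^2 = 18
  bit 2 = 0: r = r^2 mod 31 = 18^2 = 14
  -> A = 14
B = 24^12 mod 31  (bits of 12 = 1100)
  bit 0 = 1: r = r^2 * 24 mod 31 = 1^2 * 24 = 1*24 = 24
  bit 1 = 1: r = r^2 * 24 mod 31 = 24^2 * 24 = 18*24 = 29
  bit 2 = 0: r = r^2 mod 31 = 29^2 = 4
  bit 3 = 0: r = r^2 mod 31 = 4^2 = 16
  -> B = 16
s = B^a = 16^4 mod 31  (bits of 4 = 100)
  bit 0 = 1: r = r^2 * 16 mod 31 = 1^2 * 16 = 1*16 = 16
  bit 1 = 0: r = r^2 mod 31 = 16^2 = 8
  bit 2 = 0: r = r^2 mod 31 = 8^2 = 2
  -> s = B^a = 2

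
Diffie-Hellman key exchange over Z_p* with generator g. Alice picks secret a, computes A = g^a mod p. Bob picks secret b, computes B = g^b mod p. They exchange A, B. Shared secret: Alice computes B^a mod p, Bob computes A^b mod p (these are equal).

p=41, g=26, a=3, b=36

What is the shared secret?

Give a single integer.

Answer: 23

Derivation:
A = 26^3 mod 41  (bits of 3 = 11)
  bit 0 = 1: r = r^2 * 26 mod 41 = 1^2 * 26 = 1*26 = 26
  bit 1 = 1: r = r^2 * 26 mod 41 = 26^2 * 26 = 20*26 = 28
  -> A = 28
B = 26^36 mod 41  (bits of 36 = 100100)
  bit 0 = 1: r = r^2 * 26 mod 41 = 1^2 * 26 = 1*26 = 26
  bit 1 = 0: r = r^2 mod 41 = 26^2 = 20
  bit 2 = 0: r = r^2 mod 41 = 20^2 = 31
  bit 3 = 1: r = r^2 * 26 mod 41 = 31^2 * 26 = 18*26 = 17
  bit 4 = 0: r = r^2 mod 41 = 17^2 = 2
  bit 5 = 0: r = r^2 mod 41 = 2^2 = 4
  -> B = 4
s = B^a = 4^3 mod 41  (bits of 3 = 11)
  bit 0 = 1: r = r^2 * 4 mod 41 = 1^2 * 4 = 1*4 = 4
  bit 1 = 1: r = r^2 * 4 mod 41 = 4^2 * 4 = 16*4 = 23
  -> s = B^a = 23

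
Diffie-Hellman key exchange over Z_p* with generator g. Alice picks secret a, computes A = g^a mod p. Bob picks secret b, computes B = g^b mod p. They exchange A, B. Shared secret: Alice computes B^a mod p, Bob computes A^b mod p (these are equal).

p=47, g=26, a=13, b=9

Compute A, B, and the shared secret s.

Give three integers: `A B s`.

Answer: 40 39 29

Derivation:
A = 26^13 mod 47  (bits of 13 = 1101)
  bit 0 = 1: r = r^2 * 26 mod 47 = 1^2 * 26 = 1*26 = 26
  bit 1 = 1: r = r^2 * 26 mod 47 = 26^2 * 26 = 18*26 = 45
  bit 2 = 0: r = r^2 mod 47 = 45^2 = 4
  bit 3 = 1: r = r^2 * 26 mod 47 = 4^2 * 26 = 16*26 = 40
  -> A = 40
B = 26^9 mod 47  (bits of 9 = 1001)
  bit 0 = 1: r = r^2 * 26 mod 47 = 1^2 * 26 = 1*26 = 26
  bit 1 = 0: r = r^2 mod 47 = 26^2 = 18
  bit 2 = 0: r = r^2 mod 47 = 18^2 = 42
  bit 3 = 1: r = r^2 * 26 mod 47 = 42^2 * 26 = 25*26 = 39
  -> B = 39
s = B^a = 39^13 mod 47  (bits of 13 = 1101)
  bit 0 = 1: r = r^2 * 39 mod 47 = 1^2 * 39 = 1*39 = 39
  bit 1 = 1: r = r^2 * 39 mod 47 = 39^2 * 39 = 17*39 = 5
  bit 2 = 0: r = r^2 mod 47 = 5^2 = 25
  bit 3 = 1: r = r^2 * 39 mod 47 = 25^2 * 39 = 14*39 = 29
  -> s = B^a = 29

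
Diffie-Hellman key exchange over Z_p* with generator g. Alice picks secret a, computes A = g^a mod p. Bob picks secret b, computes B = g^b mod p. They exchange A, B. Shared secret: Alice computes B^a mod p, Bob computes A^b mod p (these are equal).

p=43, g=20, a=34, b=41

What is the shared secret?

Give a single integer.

A = 20^34 mod 43  (bits of 34 = 100010)
  bit 0 = 1: r = r^2 * 20 mod 43 = 1^2 * 20 = 1*20 = 20
  bit 1 = 0: r = r^2 mod 43 = 20^2 = 13
  bit 2 = 0: r = r^2 mod 43 = 13^2 = 40
  bit 3 = 0: r = r^2 mod 43 = 40^2 = 9
  bit 4 = 1: r = r^2 * 20 mod 43 = 9^2 * 20 = 38*20 = 29
  bit 5 = 0: r = r^2 mod 43 = 29^2 = 24
  -> A = 24
B = 20^41 mod 43  (bits of 41 = 101001)
  bit 0 = 1: r = r^2 * 20 mod 43 = 1^2 * 20 = 1*20 = 20
  bit 1 = 0: r = r^2 mod 43 = 20^2 = 13
  bit 2 = 1: r = r^2 * 20 mod 43 = 13^2 * 20 = 40*20 = 26
  bit 3 = 0: r = r^2 mod 43 = 26^2 = 31
  bit 4 = 0: r = r^2 mod 43 = 31^2 = 15
  bit 5 = 1: r = r^2 * 20 mod 43 = 15^2 * 20 = 10*20 = 28
  -> B = 28
s = B^a = 28^34 mod 43  (bits of 34 = 100010)
  bit 0 = 1: r = r^2 * 28 mod 43 = 1^2 * 28 = 1*28 = 28
  bit 1 = 0: r = r^2 mod 43 = 28^2 = 10
  bit 2 = 0: r = r^2 mod 43 = 10^2 = 14
  bit 3 = 0: r = r^2 mod 43 = 14^2 = 24
  bit 4 = 1: r = r^2 * 28 mod 43 = 24^2 * 28 = 17*28 = 3
  bit 5 = 0: r = r^2 mod 43 = 3^2 = 9
  -> s = B^a = 9

Answer: 9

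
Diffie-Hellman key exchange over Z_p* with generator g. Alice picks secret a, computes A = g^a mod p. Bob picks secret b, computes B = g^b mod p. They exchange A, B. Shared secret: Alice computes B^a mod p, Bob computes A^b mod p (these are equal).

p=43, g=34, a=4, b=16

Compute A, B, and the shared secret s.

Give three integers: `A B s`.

A = 34^4 mod 43  (bits of 4 = 100)
  bit 0 = 1: r = r^2 * 34 mod 43 = 1^2 * 34 = 1*34 = 34
  bit 1 = 0: r = r^2 mod 43 = 34^2 = 38
  bit 2 = 0: r = r^2 mod 43 = 38^2 = 25
  -> A = 25
B = 34^16 mod 43  (bits of 16 = 10000)
  bit 0 = 1: r = r^2 * 34 mod 43 = 1^2 * 34 = 1*34 = 34
  bit 1 = 0: r = r^2 mod 43 = 34^2 = 38
  bit 2 = 0: r = r^2 mod 43 = 38^2 = 25
  bit 3 = 0: r = r^2 mod 43 = 25^2 = 23
  bit 4 = 0: r = r^2 mod 43 = 23^2 = 13
  -> B = 13
s = B^a = 13^4 mod 43  (bits of 4 = 100)
  bit 0 = 1: r = r^2 * 13 mod 43 = 1^2 * 13 = 1*13 = 13
  bit 1 = 0: r = r^2 mod 43 = 13^2 = 40
  bit 2 = 0: r = r^2 mod 43 = 40^2 = 9
  -> s = B^a = 9

Answer: 25 13 9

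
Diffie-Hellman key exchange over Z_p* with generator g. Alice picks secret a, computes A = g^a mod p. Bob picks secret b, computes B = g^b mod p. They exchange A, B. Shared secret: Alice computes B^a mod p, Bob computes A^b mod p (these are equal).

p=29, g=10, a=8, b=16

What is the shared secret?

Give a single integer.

Answer: 16

Derivation:
A = 10^8 mod 29  (bits of 8 = 1000)
  bit 0 = 1: r = r^2 * 10 mod 29 = 1^2 * 10 = 1*10 = 10
  bit 1 = 0: r = r^2 mod 29 = 10^2 = 13
  bit 2 = 0: r = r^2 mod 29 = 13^2 = 24
  bit 3 = 0: r = r^2 mod 29 = 24^2 = 25
  -> A = 25
B = 10^16 mod 29  (bits of 16 = 10000)
  bit 0 = 1: r = r^2 * 10 mod 29 = 1^2 * 10 = 1*10 = 10
  bit 1 = 0: r = r^2 mod 29 = 10^2 = 13
  bit 2 = 0: r = r^2 mod 29 = 13^2 = 24
  bit 3 = 0: r = r^2 mod 29 = 24^2 = 25
  bit 4 = 0: r = r^2 mod 29 = 25^2 = 16
  -> B = 16
s = B^a = 16^8 mod 29  (bits of 8 = 1000)
  bit 0 = 1: r = r^2 * 16 mod 29 = 1^2 * 16 = 1*16 = 16
  bit 1 = 0: r = r^2 mod 29 = 16^2 = 24
  bit 2 = 0: r = r^2 mod 29 = 24^2 = 25
  bit 3 = 0: r = r^2 mod 29 = 25^2 = 16
  -> s = B^a = 16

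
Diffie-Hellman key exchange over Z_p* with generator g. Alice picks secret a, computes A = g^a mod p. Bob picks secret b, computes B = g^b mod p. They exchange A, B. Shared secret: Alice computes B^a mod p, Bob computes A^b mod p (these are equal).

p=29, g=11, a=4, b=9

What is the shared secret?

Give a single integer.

Answer: 16

Derivation:
A = 11^4 mod 29  (bits of 4 = 100)
  bit 0 = 1: r = r^2 * 11 mod 29 = 1^2 * 11 = 1*11 = 11
  bit 1 = 0: r = r^2 mod 29 = 11^2 = 5
  bit 2 = 0: r = r^2 mod 29 = 5^2 = 25
  -> A = 25
B = 11^9 mod 29  (bits of 9 = 1001)
  bit 0 = 1: r = r^2 * 11 mod 29 = 1^2 * 11 = 1*11 = 11
  bit 1 = 0: r = r^2 mod 29 = 11^2 = 5
  bit 2 = 0: r = r^2 mod 29 = 5^2 = 25
  bit 3 = 1: r = r^2 * 11 mod 29 = 25^2 * 11 = 16*11 = 2
  -> B = 2
s = B^a = 2^4 mod 29  (bits of 4 = 100)
  bit 0 = 1: r = r^2 * 2 mod 29 = 1^2 * 2 = 1*2 = 2
  bit 1 = 0: r = r^2 mod 29 = 2^2 = 4
  bit 2 = 0: r = r^2 mod 29 = 4^2 = 16
  -> s = B^a = 16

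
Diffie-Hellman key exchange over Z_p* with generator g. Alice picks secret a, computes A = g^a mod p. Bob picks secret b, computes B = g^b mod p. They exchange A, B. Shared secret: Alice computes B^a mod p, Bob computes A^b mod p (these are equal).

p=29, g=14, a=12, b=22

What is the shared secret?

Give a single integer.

A = 14^12 mod 29  (bits of 12 = 1100)
  bit 0 = 1: r = r^2 * 14 mod 29 = 1^2 * 14 = 1*14 = 14
  bit 1 = 1: r = r^2 * 14 mod 29 = 14^2 * 14 = 22*14 = 18
  bit 2 = 0: r = r^2 mod 29 = 18^2 = 5
  bit 3 = 0: r = r^2 mod 29 = 5^2 = 25
  -> A = 25
B = 14^22 mod 29  (bits of 22 = 10110)
  bit 0 = 1: r = r^2 * 14 mod 29 = 1^2 * 14 = 1*14 = 14
  bit 1 = 0: r = r^2 mod 29 = 14^2 = 22
  bit 2 = 1: r = r^2 * 14 mod 29 = 22^2 * 14 = 20*14 = 19
  bit 3 = 1: r = r^2 * 14 mod 29 = 19^2 * 14 = 13*14 = 8
  bit 4 = 0: r = r^2 mod 29 = 8^2 = 6
  -> B = 6
s = B^a = 6^12 mod 29  (bits of 12 = 1100)
  bit 0 = 1: r = r^2 * 6 mod 29 = 1^2 * 6 = 1*6 = 6
  bit 1 = 1: r = r^2 * 6 mod 29 = 6^2 * 6 = 7*6 = 13
  bit 2 = 0: r = r^2 mod 29 = 13^2 = 24
  bit 3 = 0: r = r^2 mod 29 = 24^2 = 25
  -> s = B^a = 25

Answer: 25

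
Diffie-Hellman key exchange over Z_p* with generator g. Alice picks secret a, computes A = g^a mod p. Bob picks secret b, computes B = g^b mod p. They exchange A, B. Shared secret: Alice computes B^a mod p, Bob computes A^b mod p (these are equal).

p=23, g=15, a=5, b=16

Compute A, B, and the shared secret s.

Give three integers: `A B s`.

Answer: 7 16 6

Derivation:
A = 15^5 mod 23  (bits of 5 = 101)
  bit 0 = 1: r = r^2 * 15 mod 23 = 1^2 * 15 = 1*15 = 15
  bit 1 = 0: r = r^2 mod 23 = 15^2 = 18
  bit 2 = 1: r = r^2 * 15 mod 23 = 18^2 * 15 = 2*15 = 7
  -> A = 7
B = 15^16 mod 23  (bits of 16 = 10000)
  bit 0 = 1: r = r^2 * 15 mod 23 = 1^2 * 15 = 1*15 = 15
  bit 1 = 0: r = r^2 mod 23 = 15^2 = 18
  bit 2 = 0: r = r^2 mod 23 = 18^2 = 2
  bit 3 = 0: r = r^2 mod 23 = 2^2 = 4
  bit 4 = 0: r = r^2 mod 23 = 4^2 = 16
  -> B = 16
s = B^a = 16^5 mod 23  (bits of 5 = 101)
  bit 0 = 1: r = r^2 * 16 mod 23 = 1^2 * 16 = 1*16 = 16
  bit 1 = 0: r = r^2 mod 23 = 16^2 = 3
  bit 2 = 1: r = r^2 * 16 mod 23 = 3^2 * 16 = 9*16 = 6
  -> s = B^a = 6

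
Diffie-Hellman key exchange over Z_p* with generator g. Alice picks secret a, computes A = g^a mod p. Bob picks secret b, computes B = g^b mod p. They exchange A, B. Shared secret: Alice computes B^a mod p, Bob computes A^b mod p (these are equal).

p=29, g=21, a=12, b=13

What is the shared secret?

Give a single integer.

A = 21^12 mod 29  (bits of 12 = 1100)
  bit 0 = 1: r = r^2 * 21 mod 29 = 1^2 * 21 = 1*21 = 21
  bit 1 = 1: r = r^2 * 21 mod 29 = 21^2 * 21 = 6*21 = 10
  bit 2 = 0: r = r^2 mod 29 = 10^2 = 13
  bit 3 = 0: r = r^2 mod 29 = 13^2 = 24
  -> A = 24
B = 21^13 mod 29  (bits of 13 = 1101)
  bit 0 = 1: r = r^2 * 21 mod 29 = 1^2 * 21 = 1*21 = 21
  bit 1 = 1: r = r^2 * 21 mod 29 = 21^2 * 21 = 6*21 = 10
  bit 2 = 0: r = r^2 mod 29 = 10^2 = 13
  bit 3 = 1: r = r^2 * 21 mod 29 = 13^2 * 21 = 24*21 = 11
  -> B = 11
s = B^a = 11^12 mod 29  (bits of 12 = 1100)
  bit 0 = 1: r = r^2 * 11 mod 29 = 1^2 * 11 = 1*11 = 11
  bit 1 = 1: r = r^2 * 11 mod 29 = 11^2 * 11 = 5*11 = 26
  bit 2 = 0: r = r^2 mod 29 = 26^2 = 9
  bit 3 = 0: r = r^2 mod 29 = 9^2 = 23
  -> s = B^a = 23

Answer: 23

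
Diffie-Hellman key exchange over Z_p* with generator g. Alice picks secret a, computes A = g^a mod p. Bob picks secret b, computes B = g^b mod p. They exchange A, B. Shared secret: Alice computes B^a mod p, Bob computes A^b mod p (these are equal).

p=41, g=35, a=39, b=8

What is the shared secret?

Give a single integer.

Answer: 37

Derivation:
A = 35^39 mod 41  (bits of 39 = 100111)
  bit 0 = 1: r = r^2 * 35 mod 41 = 1^2 * 35 = 1*35 = 35
  bit 1 = 0: r = r^2 mod 41 = 35^2 = 36
  bit 2 = 0: r = r^2 mod 41 = 36^2 = 25
  bit 3 = 1: r = r^2 * 35 mod 41 = 25^2 * 35 = 10*35 = 22
  bit 4 = 1: r = r^2 * 35 mod 41 = 22^2 * 35 = 33*35 = 7
  bit 5 = 1: r = r^2 * 35 mod 41 = 7^2 * 35 = 8*35 = 34
  -> A = 34
B = 35^8 mod 41  (bits of 8 = 1000)
  bit 0 = 1: r = r^2 * 35 mod 41 = 1^2 * 35 = 1*35 = 35
  bit 1 = 0: r = r^2 mod 41 = 35^2 = 36
  bit 2 = 0: r = r^2 mod 41 = 36^2 = 25
  bit 3 = 0: r = r^2 mod 41 = 25^2 = 10
  -> B = 10
s = B^a = 10^39 mod 41  (bits of 39 = 100111)
  bit 0 = 1: r = r^2 * 10 mod 41 = 1^2 * 10 = 1*10 = 10
  bit 1 = 0: r = r^2 mod 41 = 10^2 = 18
  bit 2 = 0: r = r^2 mod 41 = 18^2 = 37
  bit 3 = 1: r = r^2 * 10 mod 41 = 37^2 * 10 = 16*10 = 37
  bit 4 = 1: r = r^2 * 10 mod 41 = 37^2 * 10 = 16*10 = 37
  bit 5 = 1: r = r^2 * 10 mod 41 = 37^2 * 10 = 16*10 = 37
  -> s = B^a = 37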